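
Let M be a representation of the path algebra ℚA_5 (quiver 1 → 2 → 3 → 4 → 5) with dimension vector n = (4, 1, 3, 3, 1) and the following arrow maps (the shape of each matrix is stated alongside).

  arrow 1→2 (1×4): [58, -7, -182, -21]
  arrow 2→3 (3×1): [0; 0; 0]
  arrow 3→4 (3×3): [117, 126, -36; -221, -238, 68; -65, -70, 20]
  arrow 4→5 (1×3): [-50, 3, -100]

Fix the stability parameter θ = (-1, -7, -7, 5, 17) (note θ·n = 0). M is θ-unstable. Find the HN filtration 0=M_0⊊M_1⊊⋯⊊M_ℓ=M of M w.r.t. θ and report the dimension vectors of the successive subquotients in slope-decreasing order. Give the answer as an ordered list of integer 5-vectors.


Via rank(M_{q-1}∘⋯∘M_p): M ≅ I[1,1]^3, I[1,2], I[3,3]^2, I[3,5], I[4,4]^2.
μ_θ-semistable layers: μ^(1)=17; μ^(2)=5; μ^(3)=-1; μ^(4)=-4; μ^(5)=-7

((0, 0, 0, 0, 1); (0, 0, 0, 3, 0); (3, 0, 0, 0, 0); (1, 1, 0, 0, 0); (0, 0, 3, 0, 0))


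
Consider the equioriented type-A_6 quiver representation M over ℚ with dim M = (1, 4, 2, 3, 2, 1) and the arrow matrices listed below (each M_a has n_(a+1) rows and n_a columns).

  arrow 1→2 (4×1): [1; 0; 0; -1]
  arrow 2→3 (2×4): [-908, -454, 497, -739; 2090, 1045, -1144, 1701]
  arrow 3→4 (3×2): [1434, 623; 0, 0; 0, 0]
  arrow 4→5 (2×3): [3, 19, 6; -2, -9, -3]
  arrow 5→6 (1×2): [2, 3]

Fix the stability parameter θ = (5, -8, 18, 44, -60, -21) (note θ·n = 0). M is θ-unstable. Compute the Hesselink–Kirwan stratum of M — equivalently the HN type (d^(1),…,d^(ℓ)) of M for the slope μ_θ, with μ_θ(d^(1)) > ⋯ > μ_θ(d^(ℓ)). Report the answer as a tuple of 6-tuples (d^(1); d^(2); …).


Barcode: M ≅ I[1,5], I[2,2]^2, I[2,3], I[4,4], I[4,6]. HN layers by μ_θ (6 steps, strictly decreasing):
  μ^(1)=44; μ^(2)=18; μ^(3)=2/3; μ^(4)=-3/2; μ^(5)=-8; μ^(6)=-37/3

((0, 0, 0, 1, 0, 0); (0, 0, 1, 0, 0, 0); (0, 0, 1, 1, 1, 0); (1, 1, 0, 0, 0, 0); (0, 3, 0, 0, 0, 0); (0, 0, 0, 1, 1, 1))


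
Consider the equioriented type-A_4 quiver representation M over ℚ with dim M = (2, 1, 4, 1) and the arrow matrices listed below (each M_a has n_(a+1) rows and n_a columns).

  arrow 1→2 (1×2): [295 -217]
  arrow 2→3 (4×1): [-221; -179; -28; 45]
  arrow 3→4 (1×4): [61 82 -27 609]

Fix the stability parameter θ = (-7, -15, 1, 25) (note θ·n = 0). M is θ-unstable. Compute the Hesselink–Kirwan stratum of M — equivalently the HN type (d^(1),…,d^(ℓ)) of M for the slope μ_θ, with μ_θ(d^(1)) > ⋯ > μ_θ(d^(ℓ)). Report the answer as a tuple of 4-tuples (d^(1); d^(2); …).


Barcode: M ≅ I[1,1], I[1,4], I[3,3]^3. HN layers by μ_θ (4 steps, strictly decreasing):
  μ^(1)=25; μ^(2)=1; μ^(3)=-7; μ^(4)=-11

((0, 0, 0, 1); (0, 0, 4, 0); (1, 0, 0, 0); (1, 1, 0, 0))


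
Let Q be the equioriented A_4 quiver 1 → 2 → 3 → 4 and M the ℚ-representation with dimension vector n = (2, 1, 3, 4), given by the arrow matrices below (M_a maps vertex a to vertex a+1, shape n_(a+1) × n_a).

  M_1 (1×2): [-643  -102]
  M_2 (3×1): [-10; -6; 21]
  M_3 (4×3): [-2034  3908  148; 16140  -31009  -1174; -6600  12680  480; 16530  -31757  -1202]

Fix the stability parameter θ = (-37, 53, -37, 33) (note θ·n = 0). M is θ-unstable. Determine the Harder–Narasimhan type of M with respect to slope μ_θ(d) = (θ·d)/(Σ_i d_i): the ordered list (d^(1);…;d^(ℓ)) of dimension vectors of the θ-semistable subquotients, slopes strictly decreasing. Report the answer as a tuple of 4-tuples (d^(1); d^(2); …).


Interval decomposition of M: I[1,1], I[1,3], I[3,4]^2, I[4,4]^2.
HN type (ℓ=3): μ^(1)=33; μ^(2)=8; μ^(3)=-37

((0, 0, 0, 4); (0, 1, 1, 0); (2, 0, 2, 0))


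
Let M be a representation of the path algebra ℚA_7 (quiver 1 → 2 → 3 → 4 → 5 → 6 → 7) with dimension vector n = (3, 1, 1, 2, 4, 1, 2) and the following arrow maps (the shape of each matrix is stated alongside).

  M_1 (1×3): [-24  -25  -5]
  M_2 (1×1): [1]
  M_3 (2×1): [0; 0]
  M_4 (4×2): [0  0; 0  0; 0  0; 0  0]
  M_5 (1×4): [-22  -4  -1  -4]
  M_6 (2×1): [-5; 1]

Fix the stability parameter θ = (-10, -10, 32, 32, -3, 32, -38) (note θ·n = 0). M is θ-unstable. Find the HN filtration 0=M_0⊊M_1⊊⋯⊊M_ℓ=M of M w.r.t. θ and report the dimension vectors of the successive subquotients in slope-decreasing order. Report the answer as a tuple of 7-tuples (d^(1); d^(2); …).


Interval decomposition of M: I[1,1]^2, I[1,3], I[4,4]^2, I[5,5]^3, I[5,7], I[7,7].
HN type (ℓ=4): μ^(1)=32; μ^(2)=-3; μ^(3)=-10; μ^(4)=-38

((0, 0, 1, 2, 0, 0, 0); (0, 0, 0, 0, 4, 1, 1); (3, 1, 0, 0, 0, 0, 0); (0, 0, 0, 0, 0, 0, 1))


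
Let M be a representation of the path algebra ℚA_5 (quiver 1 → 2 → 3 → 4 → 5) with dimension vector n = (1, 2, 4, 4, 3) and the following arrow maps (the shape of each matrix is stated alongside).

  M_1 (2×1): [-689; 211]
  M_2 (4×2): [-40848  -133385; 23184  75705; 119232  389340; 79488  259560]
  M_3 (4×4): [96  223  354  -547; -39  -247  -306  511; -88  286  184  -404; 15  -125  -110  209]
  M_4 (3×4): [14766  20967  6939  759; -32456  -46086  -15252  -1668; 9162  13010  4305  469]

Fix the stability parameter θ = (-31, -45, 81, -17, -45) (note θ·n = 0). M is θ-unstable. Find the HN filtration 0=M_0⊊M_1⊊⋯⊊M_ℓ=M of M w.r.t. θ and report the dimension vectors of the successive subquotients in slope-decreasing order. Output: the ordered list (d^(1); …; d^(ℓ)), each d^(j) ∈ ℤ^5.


Interval decomposition of M: I[1,4], I[2,2], I[3,3], I[3,5]^2, I[4,4], I[5,5].
HN type (ℓ=6): μ^(1)=81; μ^(2)=32; μ^(3)=19/3; μ^(4)=-17; μ^(5)=-38; μ^(6)=-45

((0, 0, 1, 0, 0); (0, 0, 1, 1, 0); (0, 0, 2, 2, 2); (0, 0, 0, 1, 0); (1, 1, 0, 0, 0); (0, 1, 0, 0, 1))


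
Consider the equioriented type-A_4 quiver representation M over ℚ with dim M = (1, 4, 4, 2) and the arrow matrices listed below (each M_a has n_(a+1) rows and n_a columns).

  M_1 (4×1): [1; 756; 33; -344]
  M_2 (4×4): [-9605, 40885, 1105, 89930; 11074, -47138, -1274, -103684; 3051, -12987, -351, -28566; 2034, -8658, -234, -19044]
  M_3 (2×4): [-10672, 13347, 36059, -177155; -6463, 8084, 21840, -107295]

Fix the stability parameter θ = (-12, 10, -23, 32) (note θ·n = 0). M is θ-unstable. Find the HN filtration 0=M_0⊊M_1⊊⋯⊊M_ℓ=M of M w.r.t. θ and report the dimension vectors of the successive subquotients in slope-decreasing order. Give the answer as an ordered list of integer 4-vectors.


Via rank(M_{q-1}∘⋯∘M_p): M ≅ I[1,2], I[2,2]^2, I[2,4], I[3,3]^2, I[3,4].
μ_θ-semistable layers: μ^(1)=32; μ^(2)=10; μ^(3)=-13/2; μ^(4)=-12; μ^(5)=-23

((0, 0, 0, 2); (0, 3, 0, 0); (0, 1, 1, 0); (1, 0, 0, 0); (0, 0, 3, 0))


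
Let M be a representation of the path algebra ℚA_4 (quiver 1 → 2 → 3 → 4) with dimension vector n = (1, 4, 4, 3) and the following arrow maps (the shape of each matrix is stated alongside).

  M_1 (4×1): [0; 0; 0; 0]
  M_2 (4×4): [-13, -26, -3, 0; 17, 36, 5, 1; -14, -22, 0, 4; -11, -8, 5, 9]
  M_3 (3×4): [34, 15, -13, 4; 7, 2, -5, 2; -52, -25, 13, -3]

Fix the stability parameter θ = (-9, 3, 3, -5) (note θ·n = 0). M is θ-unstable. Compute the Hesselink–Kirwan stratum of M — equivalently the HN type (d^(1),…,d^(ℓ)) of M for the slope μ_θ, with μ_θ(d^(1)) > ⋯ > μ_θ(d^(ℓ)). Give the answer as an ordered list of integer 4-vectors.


Interval decomposition of M: I[1,1], I[2,2], I[2,4]^3, I[3,3].
HN type (ℓ=3): μ^(1)=3; μ^(2)=1/3; μ^(3)=-9

((0, 1, 1, 0); (0, 3, 3, 3); (1, 0, 0, 0))


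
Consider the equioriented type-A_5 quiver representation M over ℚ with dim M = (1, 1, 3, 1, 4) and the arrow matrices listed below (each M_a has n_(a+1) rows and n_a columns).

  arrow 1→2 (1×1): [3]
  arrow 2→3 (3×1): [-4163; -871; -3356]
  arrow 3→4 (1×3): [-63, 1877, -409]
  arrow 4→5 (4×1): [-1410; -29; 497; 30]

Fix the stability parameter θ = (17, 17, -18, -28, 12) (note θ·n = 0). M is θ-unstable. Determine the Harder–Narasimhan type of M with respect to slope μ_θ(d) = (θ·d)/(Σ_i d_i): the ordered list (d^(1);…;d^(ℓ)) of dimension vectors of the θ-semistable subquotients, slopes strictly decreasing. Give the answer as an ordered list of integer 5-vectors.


Interval decomposition of M: I[1,5], I[3,3]^2, I[5,5]^3.
HN type (ℓ=3): μ^(1)=12; μ^(2)=-3; μ^(3)=-18

((0, 0, 0, 0, 4); (1, 1, 1, 1, 0); (0, 0, 2, 0, 0))


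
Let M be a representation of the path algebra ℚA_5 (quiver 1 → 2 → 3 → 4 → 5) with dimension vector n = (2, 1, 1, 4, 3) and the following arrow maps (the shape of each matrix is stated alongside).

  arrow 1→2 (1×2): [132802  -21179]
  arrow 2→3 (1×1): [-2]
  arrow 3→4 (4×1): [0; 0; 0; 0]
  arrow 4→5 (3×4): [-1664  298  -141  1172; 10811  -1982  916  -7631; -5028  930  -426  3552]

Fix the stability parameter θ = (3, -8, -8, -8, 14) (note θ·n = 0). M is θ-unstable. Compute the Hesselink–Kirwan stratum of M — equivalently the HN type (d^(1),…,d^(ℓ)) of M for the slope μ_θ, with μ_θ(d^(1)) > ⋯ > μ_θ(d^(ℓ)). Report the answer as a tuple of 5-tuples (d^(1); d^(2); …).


Via rank(M_{q-1}∘⋯∘M_p): M ≅ I[1,1], I[1,3], I[4,4], I[4,5]^3.
μ_θ-semistable layers: μ^(1)=14; μ^(2)=3; μ^(3)=-13/3; μ^(4)=-8

((0, 0, 0, 0, 3); (1, 0, 0, 0, 0); (1, 1, 1, 0, 0); (0, 0, 0, 4, 0))


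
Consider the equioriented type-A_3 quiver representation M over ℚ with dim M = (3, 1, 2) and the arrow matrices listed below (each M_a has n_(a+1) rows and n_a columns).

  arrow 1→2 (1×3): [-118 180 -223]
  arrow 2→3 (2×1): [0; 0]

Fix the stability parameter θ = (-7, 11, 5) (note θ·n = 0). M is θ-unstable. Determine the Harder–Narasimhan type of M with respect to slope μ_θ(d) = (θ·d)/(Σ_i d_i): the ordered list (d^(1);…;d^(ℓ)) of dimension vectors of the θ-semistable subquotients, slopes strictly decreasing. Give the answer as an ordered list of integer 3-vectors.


Via rank(M_{q-1}∘⋯∘M_p): M ≅ I[1,1]^2, I[1,2], I[3,3]^2.
μ_θ-semistable layers: μ^(1)=11; μ^(2)=5; μ^(3)=-7

((0, 1, 0); (0, 0, 2); (3, 0, 0))


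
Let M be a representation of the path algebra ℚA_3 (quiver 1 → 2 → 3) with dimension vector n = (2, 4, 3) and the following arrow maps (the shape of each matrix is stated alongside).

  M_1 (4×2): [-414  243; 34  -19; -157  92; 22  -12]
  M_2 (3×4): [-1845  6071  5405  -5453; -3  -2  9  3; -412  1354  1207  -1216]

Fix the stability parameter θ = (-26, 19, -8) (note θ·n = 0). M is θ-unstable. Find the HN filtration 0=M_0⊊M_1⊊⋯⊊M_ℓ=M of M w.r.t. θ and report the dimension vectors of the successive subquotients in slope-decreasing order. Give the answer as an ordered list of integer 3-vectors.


Interval decomposition of M: I[1,3]^2, I[2,2], I[2,3].
HN type (ℓ=3): μ^(1)=19; μ^(2)=11/2; μ^(3)=-26

((0, 1, 0); (0, 3, 3); (2, 0, 0))


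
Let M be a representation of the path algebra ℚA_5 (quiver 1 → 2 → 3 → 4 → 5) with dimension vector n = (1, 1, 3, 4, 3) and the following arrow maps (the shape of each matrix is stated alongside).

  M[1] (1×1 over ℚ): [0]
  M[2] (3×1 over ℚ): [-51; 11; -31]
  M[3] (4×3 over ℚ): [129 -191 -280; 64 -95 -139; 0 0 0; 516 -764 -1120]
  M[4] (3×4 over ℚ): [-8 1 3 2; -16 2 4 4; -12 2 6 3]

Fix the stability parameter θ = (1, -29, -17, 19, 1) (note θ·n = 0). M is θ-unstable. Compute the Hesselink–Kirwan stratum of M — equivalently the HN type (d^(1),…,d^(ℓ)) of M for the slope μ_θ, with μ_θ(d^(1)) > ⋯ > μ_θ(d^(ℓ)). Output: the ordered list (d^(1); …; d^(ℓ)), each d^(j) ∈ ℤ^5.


Barcode: M ≅ I[1,1], I[2,3], I[3,4], I[3,5], I[4,5]^2. HN layers by μ_θ (5 steps, strictly decreasing):
  μ^(1)=19; μ^(2)=10; μ^(3)=1; μ^(4)=-17; μ^(5)=-29

((0, 0, 0, 1, 0); (0, 0, 0, 3, 3); (1, 0, 0, 0, 0); (0, 0, 3, 0, 0); (0, 1, 0, 0, 0))


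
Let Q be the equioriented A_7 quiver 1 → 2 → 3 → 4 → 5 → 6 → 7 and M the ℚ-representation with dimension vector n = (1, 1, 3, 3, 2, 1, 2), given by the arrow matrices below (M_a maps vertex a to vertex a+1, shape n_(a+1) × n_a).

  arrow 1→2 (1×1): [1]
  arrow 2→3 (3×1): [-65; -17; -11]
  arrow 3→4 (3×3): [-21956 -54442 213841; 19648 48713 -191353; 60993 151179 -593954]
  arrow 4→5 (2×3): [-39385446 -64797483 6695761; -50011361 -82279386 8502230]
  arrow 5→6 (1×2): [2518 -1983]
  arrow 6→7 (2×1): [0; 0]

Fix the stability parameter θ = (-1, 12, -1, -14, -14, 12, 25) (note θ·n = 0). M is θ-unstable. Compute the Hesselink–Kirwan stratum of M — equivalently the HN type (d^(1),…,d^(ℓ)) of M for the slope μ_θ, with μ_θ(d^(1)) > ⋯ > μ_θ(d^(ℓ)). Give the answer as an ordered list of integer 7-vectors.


Barcode: M ≅ I[1,6], I[3,4], I[3,5], I[7,7]^2. HN layers by μ_θ (5 steps, strictly decreasing):
  μ^(1)=25; μ^(2)=12; μ^(3)=-18/5; μ^(4)=-15/2; μ^(5)=-29/3

((0, 0, 0, 0, 0, 0, 2); (0, 0, 0, 0, 0, 1, 0); (1, 1, 1, 1, 1, 0, 0); (0, 0, 1, 1, 0, 0, 0); (0, 0, 1, 1, 1, 0, 0))


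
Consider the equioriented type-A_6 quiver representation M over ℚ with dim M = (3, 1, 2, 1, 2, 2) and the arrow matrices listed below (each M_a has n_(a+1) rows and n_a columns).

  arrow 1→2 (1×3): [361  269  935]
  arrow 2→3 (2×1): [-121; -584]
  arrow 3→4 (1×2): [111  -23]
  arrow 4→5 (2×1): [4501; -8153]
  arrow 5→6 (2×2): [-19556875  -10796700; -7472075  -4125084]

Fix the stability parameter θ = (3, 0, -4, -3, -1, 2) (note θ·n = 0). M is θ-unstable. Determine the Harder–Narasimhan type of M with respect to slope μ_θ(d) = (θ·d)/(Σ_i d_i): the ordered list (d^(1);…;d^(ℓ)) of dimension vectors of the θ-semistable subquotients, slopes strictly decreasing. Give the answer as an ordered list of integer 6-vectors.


Barcode: M ≅ I[1,1]^2, I[1,6], I[3,3], I[5,5], I[6,6]. HN layers by μ_θ (4 steps, strictly decreasing):
  μ^(1)=3; μ^(2)=2; μ^(3)=-1; μ^(4)=-4

((2, 0, 0, 0, 0, 0); (0, 0, 0, 0, 0, 2); (1, 1, 1, 1, 2, 0); (0, 0, 1, 0, 0, 0))


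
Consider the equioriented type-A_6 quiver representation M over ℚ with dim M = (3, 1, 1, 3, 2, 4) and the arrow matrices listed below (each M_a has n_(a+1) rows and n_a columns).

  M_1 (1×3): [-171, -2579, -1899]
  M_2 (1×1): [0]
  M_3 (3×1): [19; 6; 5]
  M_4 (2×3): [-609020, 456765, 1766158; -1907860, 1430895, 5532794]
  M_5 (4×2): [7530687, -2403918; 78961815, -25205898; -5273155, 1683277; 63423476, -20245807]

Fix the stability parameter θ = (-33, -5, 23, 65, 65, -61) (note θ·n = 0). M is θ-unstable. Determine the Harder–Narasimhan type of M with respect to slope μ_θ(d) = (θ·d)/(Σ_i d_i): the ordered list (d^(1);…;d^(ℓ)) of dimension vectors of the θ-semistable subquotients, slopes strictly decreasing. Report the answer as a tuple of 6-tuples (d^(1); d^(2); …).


Via rank(M_{q-1}∘⋯∘M_p): M ≅ I[1,1]^2, I[1,2], I[3,4], I[4,4], I[4,6], I[5,6], I[6,6]^2.
μ_θ-semistable layers: μ^(1)=65; μ^(2)=23; μ^(3)=2; μ^(4)=-5; μ^(5)=-33; μ^(6)=-61

((0, 0, 0, 2, 0, 0); (0, 0, 1, 1, 1, 1); (0, 0, 0, 0, 1, 1); (0, 1, 0, 0, 0, 0); (3, 0, 0, 0, 0, 0); (0, 0, 0, 0, 0, 2))


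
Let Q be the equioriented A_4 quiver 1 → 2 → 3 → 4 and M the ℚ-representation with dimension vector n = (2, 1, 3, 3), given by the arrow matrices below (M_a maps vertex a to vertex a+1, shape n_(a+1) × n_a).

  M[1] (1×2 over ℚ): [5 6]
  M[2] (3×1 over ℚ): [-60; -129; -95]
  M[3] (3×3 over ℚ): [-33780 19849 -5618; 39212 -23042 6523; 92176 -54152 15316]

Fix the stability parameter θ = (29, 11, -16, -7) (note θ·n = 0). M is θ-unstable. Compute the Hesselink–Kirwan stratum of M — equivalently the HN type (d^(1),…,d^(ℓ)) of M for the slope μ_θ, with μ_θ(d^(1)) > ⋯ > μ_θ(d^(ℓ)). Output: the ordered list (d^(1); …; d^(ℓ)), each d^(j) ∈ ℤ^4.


Barcode: M ≅ I[1,1], I[1,4], I[3,3], I[3,4], I[4,4]. HN layers by μ_θ (4 steps, strictly decreasing):
  μ^(1)=29; μ^(2)=17/4; μ^(3)=-7; μ^(4)=-16

((1, 0, 0, 0); (1, 1, 1, 1); (0, 0, 0, 2); (0, 0, 2, 0))


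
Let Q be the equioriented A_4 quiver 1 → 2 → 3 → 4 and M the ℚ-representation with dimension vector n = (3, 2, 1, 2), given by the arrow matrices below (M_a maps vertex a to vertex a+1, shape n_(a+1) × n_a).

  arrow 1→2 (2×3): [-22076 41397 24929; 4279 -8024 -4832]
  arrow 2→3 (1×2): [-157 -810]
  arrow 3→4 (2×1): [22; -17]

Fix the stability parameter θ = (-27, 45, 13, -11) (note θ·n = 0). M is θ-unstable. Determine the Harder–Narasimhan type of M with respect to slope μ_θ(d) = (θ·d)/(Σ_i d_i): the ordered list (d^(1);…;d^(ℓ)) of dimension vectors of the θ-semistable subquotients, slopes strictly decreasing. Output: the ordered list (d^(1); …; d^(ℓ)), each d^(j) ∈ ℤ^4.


Via rank(M_{q-1}∘⋯∘M_p): M ≅ I[1,1], I[1,2], I[1,4], I[4,4].
μ_θ-semistable layers: μ^(1)=45; μ^(2)=47/3; μ^(3)=-11; μ^(4)=-27

((0, 1, 0, 0); (0, 1, 1, 1); (0, 0, 0, 1); (3, 0, 0, 0))


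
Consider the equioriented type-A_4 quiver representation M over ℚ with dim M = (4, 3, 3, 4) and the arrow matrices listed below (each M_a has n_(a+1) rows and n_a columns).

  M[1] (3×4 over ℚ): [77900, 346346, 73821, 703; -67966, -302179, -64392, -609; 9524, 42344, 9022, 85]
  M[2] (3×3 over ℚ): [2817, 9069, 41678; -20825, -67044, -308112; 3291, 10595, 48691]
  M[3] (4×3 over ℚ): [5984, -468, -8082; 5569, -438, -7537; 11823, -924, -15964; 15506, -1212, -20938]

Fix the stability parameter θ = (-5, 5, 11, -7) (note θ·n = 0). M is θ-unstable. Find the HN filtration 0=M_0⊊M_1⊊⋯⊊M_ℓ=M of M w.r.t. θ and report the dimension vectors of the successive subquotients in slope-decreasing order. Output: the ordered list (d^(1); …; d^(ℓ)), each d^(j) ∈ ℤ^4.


Via rank(M_{q-1}∘⋯∘M_p): M ≅ I[1,1], I[1,3], I[1,4]^2, I[4,4]^2.
μ_θ-semistable layers: μ^(1)=11; μ^(2)=5; μ^(3)=3; μ^(4)=-5; μ^(5)=-7

((0, 0, 1, 0); (0, 1, 0, 0); (0, 2, 2, 2); (4, 0, 0, 0); (0, 0, 0, 2))


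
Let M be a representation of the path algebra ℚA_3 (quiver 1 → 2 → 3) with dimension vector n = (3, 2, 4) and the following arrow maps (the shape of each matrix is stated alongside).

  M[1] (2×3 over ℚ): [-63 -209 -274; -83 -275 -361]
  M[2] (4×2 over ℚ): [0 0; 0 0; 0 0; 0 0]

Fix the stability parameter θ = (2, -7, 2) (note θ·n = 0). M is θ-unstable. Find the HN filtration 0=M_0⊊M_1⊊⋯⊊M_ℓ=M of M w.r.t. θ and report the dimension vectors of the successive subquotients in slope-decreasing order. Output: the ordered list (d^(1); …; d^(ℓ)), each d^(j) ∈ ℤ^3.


Via rank(M_{q-1}∘⋯∘M_p): M ≅ I[1,1], I[1,2]^2, I[3,3]^4.
μ_θ-semistable layers: μ^(1)=2; μ^(2)=-5/2

((1, 0, 4); (2, 2, 0))


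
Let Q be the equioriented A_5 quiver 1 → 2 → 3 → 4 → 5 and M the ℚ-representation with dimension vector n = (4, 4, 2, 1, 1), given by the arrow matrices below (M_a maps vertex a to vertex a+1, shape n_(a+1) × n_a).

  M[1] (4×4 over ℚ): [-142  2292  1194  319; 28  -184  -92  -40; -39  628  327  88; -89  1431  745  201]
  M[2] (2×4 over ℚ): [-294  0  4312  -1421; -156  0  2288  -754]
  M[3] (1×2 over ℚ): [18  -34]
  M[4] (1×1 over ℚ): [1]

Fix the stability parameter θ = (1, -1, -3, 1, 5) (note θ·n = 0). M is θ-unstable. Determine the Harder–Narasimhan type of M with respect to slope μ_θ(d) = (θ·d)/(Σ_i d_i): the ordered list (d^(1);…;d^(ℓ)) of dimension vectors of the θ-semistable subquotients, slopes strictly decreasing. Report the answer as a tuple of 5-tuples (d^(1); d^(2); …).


Interval decomposition of M: I[1,1], I[1,2]^2, I[1,5], I[2,2], I[3,3].
HN type (ℓ=5): μ^(1)=5; μ^(2)=1; μ^(3)=0; μ^(4)=-1; μ^(5)=-3

((0, 0, 0, 0, 1); (1, 0, 0, 1, 0); (2, 2, 0, 0, 0); (1, 2, 1, 0, 0); (0, 0, 1, 0, 0))


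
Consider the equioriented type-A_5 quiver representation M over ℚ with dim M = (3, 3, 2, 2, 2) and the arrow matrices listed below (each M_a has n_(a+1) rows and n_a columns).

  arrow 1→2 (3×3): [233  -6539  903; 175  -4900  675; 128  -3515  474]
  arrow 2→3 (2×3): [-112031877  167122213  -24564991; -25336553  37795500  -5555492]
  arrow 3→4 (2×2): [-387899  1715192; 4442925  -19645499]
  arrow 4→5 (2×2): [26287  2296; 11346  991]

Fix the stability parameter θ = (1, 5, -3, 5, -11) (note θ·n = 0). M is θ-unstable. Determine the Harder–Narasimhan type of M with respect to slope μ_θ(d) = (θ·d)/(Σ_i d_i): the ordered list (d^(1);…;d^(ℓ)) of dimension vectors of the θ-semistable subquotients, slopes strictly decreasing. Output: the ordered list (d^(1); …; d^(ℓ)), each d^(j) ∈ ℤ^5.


Interval decomposition of M: I[1,1], I[1,5]^2, I[2,2].
HN type (ℓ=3): μ^(1)=5; μ^(2)=1; μ^(3)=-3/5

((0, 1, 0, 0, 0); (1, 0, 0, 0, 0); (2, 2, 2, 2, 2))


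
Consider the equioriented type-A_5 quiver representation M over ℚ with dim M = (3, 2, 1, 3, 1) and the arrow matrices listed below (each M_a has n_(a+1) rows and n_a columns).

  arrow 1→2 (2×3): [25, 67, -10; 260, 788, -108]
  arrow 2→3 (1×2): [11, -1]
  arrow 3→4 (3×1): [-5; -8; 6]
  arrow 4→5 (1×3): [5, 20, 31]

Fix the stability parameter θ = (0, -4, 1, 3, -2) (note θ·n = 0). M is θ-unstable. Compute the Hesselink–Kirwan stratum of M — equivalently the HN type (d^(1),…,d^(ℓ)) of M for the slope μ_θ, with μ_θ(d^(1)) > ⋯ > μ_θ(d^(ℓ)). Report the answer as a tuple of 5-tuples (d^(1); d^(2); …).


Interval decomposition of M: I[1,1], I[1,2], I[1,5], I[4,4]^2.
HN type (ℓ=4): μ^(1)=3; μ^(2)=2/3; μ^(3)=0; μ^(4)=-2

((0, 0, 0, 2, 0); (0, 0, 1, 1, 1); (1, 0, 0, 0, 0); (2, 2, 0, 0, 0))


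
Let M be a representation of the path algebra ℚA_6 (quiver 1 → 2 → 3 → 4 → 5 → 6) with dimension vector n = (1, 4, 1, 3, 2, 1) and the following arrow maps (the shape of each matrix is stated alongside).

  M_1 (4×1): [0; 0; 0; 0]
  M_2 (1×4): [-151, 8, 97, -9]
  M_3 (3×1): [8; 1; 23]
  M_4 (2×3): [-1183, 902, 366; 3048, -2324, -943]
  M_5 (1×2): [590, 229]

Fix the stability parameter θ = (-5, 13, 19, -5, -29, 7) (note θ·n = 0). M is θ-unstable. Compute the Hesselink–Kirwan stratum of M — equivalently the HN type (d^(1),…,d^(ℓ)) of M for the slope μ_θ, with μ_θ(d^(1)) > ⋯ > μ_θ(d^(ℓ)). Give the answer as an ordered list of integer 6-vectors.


Interval decomposition of M: I[1,1], I[2,2]^3, I[2,6], I[4,4], I[4,5].
HN type (ℓ=5): μ^(1)=13; μ^(2)=7; μ^(3)=-1/2; μ^(4)=-5; μ^(5)=-17

((0, 3, 0, 0, 0, 0); (0, 0, 0, 0, 0, 1); (0, 1, 1, 1, 1, 0); (1, 0, 0, 1, 0, 0); (0, 0, 0, 1, 1, 0))


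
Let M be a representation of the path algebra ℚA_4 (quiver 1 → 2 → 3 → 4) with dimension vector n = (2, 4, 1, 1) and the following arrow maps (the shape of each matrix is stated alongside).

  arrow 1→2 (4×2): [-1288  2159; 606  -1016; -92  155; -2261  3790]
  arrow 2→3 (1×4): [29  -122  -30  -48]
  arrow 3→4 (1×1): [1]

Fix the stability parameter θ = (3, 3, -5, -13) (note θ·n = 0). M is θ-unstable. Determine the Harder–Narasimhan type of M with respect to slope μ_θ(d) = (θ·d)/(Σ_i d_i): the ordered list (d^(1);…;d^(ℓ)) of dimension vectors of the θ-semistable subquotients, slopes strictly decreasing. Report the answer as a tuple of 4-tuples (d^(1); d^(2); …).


Interval decomposition of M: I[1,2], I[1,4], I[2,2]^2.
HN type (ℓ=2): μ^(1)=3; μ^(2)=-3

((1, 3, 0, 0); (1, 1, 1, 1))


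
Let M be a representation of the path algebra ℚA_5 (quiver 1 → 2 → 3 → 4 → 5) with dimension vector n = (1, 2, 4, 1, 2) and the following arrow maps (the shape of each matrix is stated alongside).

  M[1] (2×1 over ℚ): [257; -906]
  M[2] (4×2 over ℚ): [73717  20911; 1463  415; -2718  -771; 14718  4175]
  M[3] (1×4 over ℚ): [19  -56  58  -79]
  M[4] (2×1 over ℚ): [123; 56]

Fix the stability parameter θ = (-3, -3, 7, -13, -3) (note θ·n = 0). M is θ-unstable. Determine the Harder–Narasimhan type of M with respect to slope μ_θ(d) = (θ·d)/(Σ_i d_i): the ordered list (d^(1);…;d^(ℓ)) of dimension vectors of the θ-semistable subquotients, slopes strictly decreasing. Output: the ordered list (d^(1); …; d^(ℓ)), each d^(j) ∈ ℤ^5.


Barcode: M ≅ I[1,5], I[2,3], I[3,3]^2, I[5,5]. HN layers by μ_θ (2 steps, strictly decreasing):
  μ^(1)=7; μ^(2)=-3

((0, 0, 3, 0, 0); (1, 2, 1, 1, 2))


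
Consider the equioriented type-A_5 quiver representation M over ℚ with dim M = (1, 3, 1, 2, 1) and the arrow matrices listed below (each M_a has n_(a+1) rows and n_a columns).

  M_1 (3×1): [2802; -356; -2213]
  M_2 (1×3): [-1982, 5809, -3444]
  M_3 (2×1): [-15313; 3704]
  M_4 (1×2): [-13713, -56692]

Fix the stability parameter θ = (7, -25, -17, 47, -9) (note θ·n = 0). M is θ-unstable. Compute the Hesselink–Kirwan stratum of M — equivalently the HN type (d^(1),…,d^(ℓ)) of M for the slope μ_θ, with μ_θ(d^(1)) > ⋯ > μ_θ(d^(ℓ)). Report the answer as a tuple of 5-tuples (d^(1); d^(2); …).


Via rank(M_{q-1}∘⋯∘M_p): M ≅ I[1,5], I[2,2]^2, I[4,4].
μ_θ-semistable layers: μ^(1)=47; μ^(2)=19; μ^(3)=-35/3; μ^(4)=-25

((0, 0, 0, 1, 0); (0, 0, 0, 1, 1); (1, 1, 1, 0, 0); (0, 2, 0, 0, 0))


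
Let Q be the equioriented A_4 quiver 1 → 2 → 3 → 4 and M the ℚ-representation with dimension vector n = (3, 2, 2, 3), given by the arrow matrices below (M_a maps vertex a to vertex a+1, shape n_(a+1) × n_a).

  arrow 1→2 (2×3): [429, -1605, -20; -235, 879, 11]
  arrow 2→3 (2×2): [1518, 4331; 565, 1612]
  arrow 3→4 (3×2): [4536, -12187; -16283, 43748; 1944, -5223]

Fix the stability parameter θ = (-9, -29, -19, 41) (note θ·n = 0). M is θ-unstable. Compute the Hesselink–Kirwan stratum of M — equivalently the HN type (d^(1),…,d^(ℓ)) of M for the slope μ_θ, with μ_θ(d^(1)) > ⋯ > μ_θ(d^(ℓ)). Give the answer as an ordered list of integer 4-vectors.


Barcode: M ≅ I[1,1], I[1,4]^2, I[4,4]. HN layers by μ_θ (3 steps, strictly decreasing):
  μ^(1)=41; μ^(2)=-9; μ^(3)=-19

((0, 0, 0, 3); (1, 0, 0, 0); (2, 2, 2, 0))


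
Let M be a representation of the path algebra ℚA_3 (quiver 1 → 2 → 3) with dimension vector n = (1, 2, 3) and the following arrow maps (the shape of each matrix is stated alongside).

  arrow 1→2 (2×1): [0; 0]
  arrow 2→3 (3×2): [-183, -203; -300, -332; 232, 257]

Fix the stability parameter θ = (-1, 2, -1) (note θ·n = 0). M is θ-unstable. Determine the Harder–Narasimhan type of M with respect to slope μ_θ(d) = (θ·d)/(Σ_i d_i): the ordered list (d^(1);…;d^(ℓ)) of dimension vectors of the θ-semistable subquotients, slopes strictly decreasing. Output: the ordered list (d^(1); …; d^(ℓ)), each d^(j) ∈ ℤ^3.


Interval decomposition of M: I[1,1], I[2,3]^2, I[3,3].
HN type (ℓ=2): μ^(1)=1/2; μ^(2)=-1

((0, 2, 2); (1, 0, 1))


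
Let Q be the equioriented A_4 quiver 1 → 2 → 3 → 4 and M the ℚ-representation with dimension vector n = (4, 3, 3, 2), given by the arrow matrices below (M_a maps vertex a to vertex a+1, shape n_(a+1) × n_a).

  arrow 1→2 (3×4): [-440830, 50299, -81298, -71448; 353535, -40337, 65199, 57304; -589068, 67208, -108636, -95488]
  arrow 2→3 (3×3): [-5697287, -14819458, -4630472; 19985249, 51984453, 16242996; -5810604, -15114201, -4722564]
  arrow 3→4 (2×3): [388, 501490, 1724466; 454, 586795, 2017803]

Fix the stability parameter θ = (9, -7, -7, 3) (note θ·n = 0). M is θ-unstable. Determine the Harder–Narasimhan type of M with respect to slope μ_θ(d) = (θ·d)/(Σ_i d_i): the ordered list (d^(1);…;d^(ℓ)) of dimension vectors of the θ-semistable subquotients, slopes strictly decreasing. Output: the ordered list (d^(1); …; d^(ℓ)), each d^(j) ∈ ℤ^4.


Via rank(M_{q-1}∘⋯∘M_p): M ≅ I[1,1]^2, I[1,3], I[1,4], I[2,2], I[3,3], I[4,4].
μ_θ-semistable layers: μ^(1)=9; μ^(2)=3; μ^(3)=-5/3; μ^(4)=-7

((2, 0, 0, 0); (0, 0, 0, 2); (2, 2, 2, 0); (0, 1, 1, 0))


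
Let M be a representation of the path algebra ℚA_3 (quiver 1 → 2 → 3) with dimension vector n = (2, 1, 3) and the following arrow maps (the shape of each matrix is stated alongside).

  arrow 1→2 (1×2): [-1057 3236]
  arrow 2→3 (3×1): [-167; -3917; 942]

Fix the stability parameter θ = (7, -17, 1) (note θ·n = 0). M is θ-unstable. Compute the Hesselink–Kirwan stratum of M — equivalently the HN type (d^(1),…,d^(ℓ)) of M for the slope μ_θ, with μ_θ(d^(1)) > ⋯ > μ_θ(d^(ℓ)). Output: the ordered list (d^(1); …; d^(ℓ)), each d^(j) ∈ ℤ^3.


Barcode: M ≅ I[1,1], I[1,3], I[3,3]^2. HN layers by μ_θ (3 steps, strictly decreasing):
  μ^(1)=7; μ^(2)=1; μ^(3)=-5

((1, 0, 0); (0, 0, 3); (1, 1, 0))


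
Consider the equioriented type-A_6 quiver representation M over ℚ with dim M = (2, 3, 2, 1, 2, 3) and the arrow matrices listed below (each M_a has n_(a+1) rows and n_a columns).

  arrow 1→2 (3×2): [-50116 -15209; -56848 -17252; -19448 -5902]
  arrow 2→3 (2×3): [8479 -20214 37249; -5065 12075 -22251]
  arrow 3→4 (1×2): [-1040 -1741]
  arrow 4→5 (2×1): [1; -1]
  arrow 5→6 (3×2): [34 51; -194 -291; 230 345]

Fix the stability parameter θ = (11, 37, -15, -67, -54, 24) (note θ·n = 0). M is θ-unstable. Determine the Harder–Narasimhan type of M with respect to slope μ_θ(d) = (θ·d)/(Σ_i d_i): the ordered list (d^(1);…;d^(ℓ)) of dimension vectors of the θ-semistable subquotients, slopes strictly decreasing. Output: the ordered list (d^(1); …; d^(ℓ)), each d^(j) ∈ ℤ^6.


Via rank(M_{q-1}∘⋯∘M_p): M ≅ I[1,1], I[1,6], I[2,2], I[2,3], I[5,5], I[6,6]^2.
μ_θ-semistable layers: μ^(1)=37; μ^(2)=24; μ^(3)=11; μ^(4)=-88/5; μ^(5)=-54

((0, 1, 0, 0, 0, 0); (0, 0, 0, 0, 0, 3); (1, 1, 1, 0, 0, 0); (1, 1, 1, 1, 1, 0); (0, 0, 0, 0, 1, 0))


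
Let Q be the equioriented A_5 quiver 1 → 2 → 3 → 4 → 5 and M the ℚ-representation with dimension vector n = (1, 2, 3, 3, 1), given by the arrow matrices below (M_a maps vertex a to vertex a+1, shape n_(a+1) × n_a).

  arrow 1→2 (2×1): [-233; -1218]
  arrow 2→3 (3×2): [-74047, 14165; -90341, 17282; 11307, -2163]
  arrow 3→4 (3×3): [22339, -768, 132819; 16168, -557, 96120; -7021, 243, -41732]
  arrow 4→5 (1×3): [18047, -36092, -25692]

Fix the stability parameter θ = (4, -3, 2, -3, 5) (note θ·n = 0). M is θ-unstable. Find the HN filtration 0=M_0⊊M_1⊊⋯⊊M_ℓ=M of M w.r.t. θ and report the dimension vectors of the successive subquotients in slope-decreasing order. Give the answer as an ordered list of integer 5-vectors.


Via rank(M_{q-1}∘⋯∘M_p): M ≅ I[1,5], I[2,4], I[3,4].
μ_θ-semistable layers: μ^(1)=5; μ^(2)=0; μ^(3)=-1/2; μ^(4)=-3

((0, 0, 0, 0, 1); (1, 1, 1, 1, 0); (0, 0, 2, 2, 0); (0, 1, 0, 0, 0))


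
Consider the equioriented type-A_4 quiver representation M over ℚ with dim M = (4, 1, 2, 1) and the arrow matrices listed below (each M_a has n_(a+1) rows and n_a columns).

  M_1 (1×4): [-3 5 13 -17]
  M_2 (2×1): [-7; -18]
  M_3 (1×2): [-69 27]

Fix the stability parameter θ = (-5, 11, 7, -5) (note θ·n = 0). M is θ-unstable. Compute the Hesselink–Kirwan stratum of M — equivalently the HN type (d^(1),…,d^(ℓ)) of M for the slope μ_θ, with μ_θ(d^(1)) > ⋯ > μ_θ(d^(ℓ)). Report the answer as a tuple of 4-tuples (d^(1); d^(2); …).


Via rank(M_{q-1}∘⋯∘M_p): M ≅ I[1,1]^3, I[1,4], I[3,3].
μ_θ-semistable layers: μ^(1)=7; μ^(2)=13/3; μ^(3)=-5

((0, 0, 1, 0); (0, 1, 1, 1); (4, 0, 0, 0))


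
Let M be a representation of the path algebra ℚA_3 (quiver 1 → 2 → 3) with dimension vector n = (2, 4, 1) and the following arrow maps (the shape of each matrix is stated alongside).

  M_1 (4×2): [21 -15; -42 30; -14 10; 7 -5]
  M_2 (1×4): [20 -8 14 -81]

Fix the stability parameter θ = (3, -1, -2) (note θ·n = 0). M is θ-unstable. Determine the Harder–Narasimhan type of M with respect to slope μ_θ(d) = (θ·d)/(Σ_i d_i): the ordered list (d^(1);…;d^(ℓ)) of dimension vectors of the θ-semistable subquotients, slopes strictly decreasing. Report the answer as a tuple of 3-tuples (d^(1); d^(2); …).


Interval decomposition of M: I[1,1], I[1,3], I[2,2]^3.
HN type (ℓ=3): μ^(1)=3; μ^(2)=0; μ^(3)=-1

((1, 0, 0); (1, 1, 1); (0, 3, 0))


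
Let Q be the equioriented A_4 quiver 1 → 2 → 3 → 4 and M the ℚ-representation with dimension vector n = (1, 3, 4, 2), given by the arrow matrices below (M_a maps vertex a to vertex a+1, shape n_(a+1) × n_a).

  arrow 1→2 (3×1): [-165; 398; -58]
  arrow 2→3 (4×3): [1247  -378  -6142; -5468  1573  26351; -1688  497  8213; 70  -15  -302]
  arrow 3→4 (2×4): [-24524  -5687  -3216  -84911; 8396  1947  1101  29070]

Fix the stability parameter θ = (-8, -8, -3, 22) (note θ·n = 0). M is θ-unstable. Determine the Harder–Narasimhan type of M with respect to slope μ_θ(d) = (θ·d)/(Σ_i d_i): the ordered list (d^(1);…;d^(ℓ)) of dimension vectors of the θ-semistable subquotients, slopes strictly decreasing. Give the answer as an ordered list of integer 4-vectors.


Barcode: M ≅ I[1,4], I[2,3], I[2,4], I[3,3]. HN layers by μ_θ (3 steps, strictly decreasing):
  μ^(1)=22; μ^(2)=-3; μ^(3)=-8

((0, 0, 0, 2); (0, 0, 4, 0); (1, 3, 0, 0))


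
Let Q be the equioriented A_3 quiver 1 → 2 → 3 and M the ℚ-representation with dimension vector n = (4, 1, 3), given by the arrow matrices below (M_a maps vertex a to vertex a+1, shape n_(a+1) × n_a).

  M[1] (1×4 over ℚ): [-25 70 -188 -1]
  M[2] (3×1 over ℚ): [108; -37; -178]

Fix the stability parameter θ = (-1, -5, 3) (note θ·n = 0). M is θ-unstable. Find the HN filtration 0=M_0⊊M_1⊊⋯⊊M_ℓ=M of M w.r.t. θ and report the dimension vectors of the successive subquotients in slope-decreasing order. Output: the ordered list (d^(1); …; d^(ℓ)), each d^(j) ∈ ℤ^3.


Interval decomposition of M: I[1,1]^3, I[1,3], I[3,3]^2.
HN type (ℓ=3): μ^(1)=3; μ^(2)=-1; μ^(3)=-3

((0, 0, 3); (3, 0, 0); (1, 1, 0))


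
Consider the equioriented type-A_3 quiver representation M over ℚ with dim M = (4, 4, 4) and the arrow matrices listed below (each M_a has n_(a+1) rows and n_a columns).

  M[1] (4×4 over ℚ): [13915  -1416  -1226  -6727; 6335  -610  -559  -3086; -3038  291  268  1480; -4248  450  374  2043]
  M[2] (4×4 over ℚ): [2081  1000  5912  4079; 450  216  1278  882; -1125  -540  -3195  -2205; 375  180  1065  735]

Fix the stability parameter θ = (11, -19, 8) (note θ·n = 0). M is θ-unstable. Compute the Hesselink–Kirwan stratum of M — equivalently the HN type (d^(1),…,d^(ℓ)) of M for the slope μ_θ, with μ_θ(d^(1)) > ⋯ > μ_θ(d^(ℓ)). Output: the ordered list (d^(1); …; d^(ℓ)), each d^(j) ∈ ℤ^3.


Interval decomposition of M: I[1,2]^2, I[1,3]^2, I[3,3]^2.
HN type (ℓ=2): μ^(1)=8; μ^(2)=-4

((0, 0, 4); (4, 4, 0))


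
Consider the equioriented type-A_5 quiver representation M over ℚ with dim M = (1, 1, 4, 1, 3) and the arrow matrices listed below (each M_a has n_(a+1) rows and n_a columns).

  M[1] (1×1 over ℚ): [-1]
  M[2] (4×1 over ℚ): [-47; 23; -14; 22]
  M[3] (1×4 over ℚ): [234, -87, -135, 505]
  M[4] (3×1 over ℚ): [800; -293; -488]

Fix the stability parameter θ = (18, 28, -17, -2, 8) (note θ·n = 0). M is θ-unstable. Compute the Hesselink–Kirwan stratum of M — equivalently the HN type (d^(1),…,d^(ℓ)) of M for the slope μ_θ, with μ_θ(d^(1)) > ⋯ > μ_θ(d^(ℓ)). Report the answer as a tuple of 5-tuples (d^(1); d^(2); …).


Interval decomposition of M: I[1,5], I[3,3]^3, I[5,5]^2.
HN type (ℓ=3): μ^(1)=8; μ^(2)=27/4; μ^(3)=-17

((0, 0, 0, 0, 3); (1, 1, 1, 1, 0); (0, 0, 3, 0, 0))


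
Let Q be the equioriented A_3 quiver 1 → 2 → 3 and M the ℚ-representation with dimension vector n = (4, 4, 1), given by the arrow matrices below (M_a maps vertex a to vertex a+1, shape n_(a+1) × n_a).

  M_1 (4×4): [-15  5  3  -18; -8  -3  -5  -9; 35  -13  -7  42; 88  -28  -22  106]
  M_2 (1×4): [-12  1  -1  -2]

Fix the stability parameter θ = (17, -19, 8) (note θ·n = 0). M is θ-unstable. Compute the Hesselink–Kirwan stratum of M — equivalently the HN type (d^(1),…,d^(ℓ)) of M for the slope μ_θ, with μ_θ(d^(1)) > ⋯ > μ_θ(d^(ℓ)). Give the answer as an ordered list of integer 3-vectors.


Barcode: M ≅ I[1,1], I[1,2]^2, I[1,3], I[2,2]. HN layers by μ_θ (4 steps, strictly decreasing):
  μ^(1)=17; μ^(2)=8; μ^(3)=-1; μ^(4)=-19

((1, 0, 0); (0, 0, 1); (3, 3, 0); (0, 1, 0))


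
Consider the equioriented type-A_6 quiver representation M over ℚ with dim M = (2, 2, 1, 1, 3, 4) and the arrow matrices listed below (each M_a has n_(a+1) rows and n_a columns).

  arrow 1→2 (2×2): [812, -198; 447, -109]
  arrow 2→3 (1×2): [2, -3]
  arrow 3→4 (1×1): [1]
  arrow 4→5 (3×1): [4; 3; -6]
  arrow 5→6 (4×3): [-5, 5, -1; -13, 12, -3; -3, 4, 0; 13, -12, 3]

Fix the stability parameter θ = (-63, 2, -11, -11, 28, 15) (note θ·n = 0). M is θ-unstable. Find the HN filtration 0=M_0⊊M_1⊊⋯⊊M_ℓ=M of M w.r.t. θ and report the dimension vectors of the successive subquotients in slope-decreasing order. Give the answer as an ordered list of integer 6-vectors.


Barcode: M ≅ I[1,2], I[1,6], I[5,6]^2, I[6,6]. HN layers by μ_θ (5 steps, strictly decreasing):
  μ^(1)=43/2; μ^(2)=15; μ^(3)=2; μ^(4)=-20/3; μ^(5)=-63

((0, 0, 0, 0, 3, 3); (0, 0, 0, 0, 0, 1); (0, 1, 0, 0, 0, 0); (0, 1, 1, 1, 0, 0); (2, 0, 0, 0, 0, 0))


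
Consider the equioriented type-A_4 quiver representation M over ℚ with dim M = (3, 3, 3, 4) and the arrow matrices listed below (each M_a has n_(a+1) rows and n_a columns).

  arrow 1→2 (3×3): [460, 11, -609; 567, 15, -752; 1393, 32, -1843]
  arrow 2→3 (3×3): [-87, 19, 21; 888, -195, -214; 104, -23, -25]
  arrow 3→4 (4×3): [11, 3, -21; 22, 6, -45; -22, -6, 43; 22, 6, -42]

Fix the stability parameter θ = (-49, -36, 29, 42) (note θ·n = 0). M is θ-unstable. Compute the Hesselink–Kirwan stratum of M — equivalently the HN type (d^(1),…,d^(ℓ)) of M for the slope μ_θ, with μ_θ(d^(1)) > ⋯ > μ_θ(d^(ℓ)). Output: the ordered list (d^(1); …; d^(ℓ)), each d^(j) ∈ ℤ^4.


Interval decomposition of M: I[1,3], I[1,4]^2, I[4,4]^2.
HN type (ℓ=4): μ^(1)=42; μ^(2)=29; μ^(3)=-36; μ^(4)=-49

((0, 0, 0, 4); (0, 0, 3, 0); (0, 3, 0, 0); (3, 0, 0, 0))


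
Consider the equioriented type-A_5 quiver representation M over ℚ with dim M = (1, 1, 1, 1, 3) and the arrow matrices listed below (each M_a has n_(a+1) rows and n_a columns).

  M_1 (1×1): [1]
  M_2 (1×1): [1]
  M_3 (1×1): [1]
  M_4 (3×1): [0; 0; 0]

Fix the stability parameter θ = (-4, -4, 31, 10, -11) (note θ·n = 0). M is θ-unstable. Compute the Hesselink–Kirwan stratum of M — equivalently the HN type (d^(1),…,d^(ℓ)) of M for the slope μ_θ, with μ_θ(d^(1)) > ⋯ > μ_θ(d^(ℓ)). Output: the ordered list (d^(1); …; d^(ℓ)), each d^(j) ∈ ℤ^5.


Via rank(M_{q-1}∘⋯∘M_p): M ≅ I[1,4], I[5,5]^3.
μ_θ-semistable layers: μ^(1)=41/2; μ^(2)=-4; μ^(3)=-11

((0, 0, 1, 1, 0); (1, 1, 0, 0, 0); (0, 0, 0, 0, 3))


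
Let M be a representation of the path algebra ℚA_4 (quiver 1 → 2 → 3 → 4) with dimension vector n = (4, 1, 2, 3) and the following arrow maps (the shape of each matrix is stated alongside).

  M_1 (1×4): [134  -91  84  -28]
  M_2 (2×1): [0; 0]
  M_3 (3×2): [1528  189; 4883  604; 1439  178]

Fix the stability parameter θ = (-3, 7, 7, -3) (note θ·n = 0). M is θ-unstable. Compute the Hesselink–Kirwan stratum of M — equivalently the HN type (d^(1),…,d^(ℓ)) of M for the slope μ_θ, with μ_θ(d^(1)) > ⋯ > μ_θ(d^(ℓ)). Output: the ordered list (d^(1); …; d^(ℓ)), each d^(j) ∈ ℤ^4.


Barcode: M ≅ I[1,1]^3, I[1,2], I[3,4]^2, I[4,4]. HN layers by μ_θ (3 steps, strictly decreasing):
  μ^(1)=7; μ^(2)=2; μ^(3)=-3

((0, 1, 0, 0); (0, 0, 2, 2); (4, 0, 0, 1))


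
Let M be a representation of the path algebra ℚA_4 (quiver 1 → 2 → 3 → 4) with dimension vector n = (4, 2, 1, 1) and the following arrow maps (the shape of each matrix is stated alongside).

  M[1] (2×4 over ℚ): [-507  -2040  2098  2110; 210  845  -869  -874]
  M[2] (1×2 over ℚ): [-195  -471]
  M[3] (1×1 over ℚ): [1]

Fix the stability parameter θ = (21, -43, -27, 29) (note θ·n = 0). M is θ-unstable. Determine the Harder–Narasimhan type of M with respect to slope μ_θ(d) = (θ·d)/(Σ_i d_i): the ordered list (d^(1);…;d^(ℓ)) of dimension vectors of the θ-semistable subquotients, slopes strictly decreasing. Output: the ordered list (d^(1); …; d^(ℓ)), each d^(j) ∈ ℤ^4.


Interval decomposition of M: I[1,1]^2, I[1,2], I[1,4].
HN type (ℓ=4): μ^(1)=29; μ^(2)=21; μ^(3)=-11; μ^(4)=-49/3

((0, 0, 0, 1); (2, 0, 0, 0); (1, 1, 0, 0); (1, 1, 1, 0))
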